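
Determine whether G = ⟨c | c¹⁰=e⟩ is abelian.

G has a single generator, so G is cyclic and hence abelian.

Answer: Yes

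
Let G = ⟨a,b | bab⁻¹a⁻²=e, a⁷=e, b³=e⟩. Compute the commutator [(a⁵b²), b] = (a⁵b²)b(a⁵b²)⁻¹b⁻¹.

[(a⁵b²), b] = (a⁵b²)·b·(a⁵b²)⁻¹·b⁻¹.
  (a⁵b²) · b = a⁵
  (a⁵) · (a⁴b) = a²b
  (a²b) · (b²) = a²

Answer: a²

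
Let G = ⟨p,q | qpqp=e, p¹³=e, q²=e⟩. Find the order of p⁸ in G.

Compute successive powers until reaching e:
  (p⁸)¹ = p⁸, (p⁸)² = p³, (p⁸)³ = p¹¹, (p⁸)⁴ = p⁶, (p⁸)⁵ = p, (p⁸)⁶ = p⁹, (p⁸)⁷ = p⁴, (p⁸)⁸ = p¹², (p⁸)⁹ = p⁷, (p⁸)¹⁰ = p², (p⁸)¹¹ = p¹⁰, (p⁸)¹² = p⁵, (p⁸)¹³ = e.
The smallest positive k with (p⁸)ᵏ = e is 13.

Answer: 13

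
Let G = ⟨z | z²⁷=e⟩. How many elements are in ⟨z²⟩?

|⟨z²⟩| equals the order of z². Compute successive powers until reaching e:
  (z²)¹ = z², (z²)² = z⁴, (z²)³ = z⁶, (z²)⁴ = z⁸, (z²)⁵ = z¹⁰, (z²)⁶ = z¹², (z²)⁷ = z¹⁴, (z²)⁸ = z¹⁶, (z²)⁹ = z¹⁸, (z²)¹⁰ = z²⁰, (z²)¹¹ = z²², (z²)¹² = z²⁴, (z²)¹³ = z²⁶, (z²)¹⁴ = z, (z²)¹⁵ = z³, (z²)¹⁶ = z⁵, (z²)¹⁷ = z⁷, (z²)¹⁸ = z⁹, (z²)¹⁹ = z¹¹, (z²)²⁰ = z¹³, (z²)²¹ = z¹⁵, (z²)²² = z¹⁷, (z²)²³ = z¹⁹, (z²)²⁴ = z²¹, (z²)²⁵ = z²³, (z²)²⁶ = z²⁵, (z²)²⁷ = e.
The smallest positive k with (z²)ᵏ = e is 27, so |⟨z²⟩| = 27.

Answer: 27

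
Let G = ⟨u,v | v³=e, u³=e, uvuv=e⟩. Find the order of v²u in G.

Compute successive powers until reaching e:
  (v²u)¹ = v²u, (v²u)² = u²v, (v²u)³ = e.
The smallest positive k with (v²u)ᵏ = e is 3.

Answer: 3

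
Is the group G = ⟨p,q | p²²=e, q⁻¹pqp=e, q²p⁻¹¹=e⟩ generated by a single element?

Every cyclic group is abelian. But p·q = pq while q·p = p¹⁰q⁻¹, so p·q ≠ q·p and G is not abelian. Hence G is not cyclic.

Answer: No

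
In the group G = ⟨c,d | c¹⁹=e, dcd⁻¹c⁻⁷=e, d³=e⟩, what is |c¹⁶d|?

Compute successive powers until reaching e:
  (c¹⁶d)¹ = c¹⁶d, (c¹⁶d)² = c¹⁴d², (c¹⁶d)³ = e.
The smallest positive k with (c¹⁶d)ᵏ = e is 3.

Answer: 3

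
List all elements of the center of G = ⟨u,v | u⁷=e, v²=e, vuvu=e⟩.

An element z ∈ Z(G) iff z commutes with every generator.
For example e is central: e·u = u = u·e; e·v = v = v·e.
Whereas u ∉ Z(G) since u·v = uv ≠ u⁶v = v·u.
Checking each of the 14 elements this way gives Z(G) = {e}, of order 1.

Answer: {e}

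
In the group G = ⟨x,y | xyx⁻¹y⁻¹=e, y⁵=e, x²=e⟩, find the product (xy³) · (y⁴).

Compute (xy³) · (y⁴) by multiplying left to right and reducing via the relations at each step:
  (xy³) · y⁴ = xy²

Answer: xy²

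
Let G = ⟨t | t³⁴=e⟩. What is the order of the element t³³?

Compute successive powers until reaching e:
  (t³³)¹ = t³³, (t³³)² = t³², (t³³)³ = t³¹, (t³³)⁴ = t³⁰, (t³³)⁵ = t²⁹, (t³³)⁶ = t²⁸, (t³³)⁷ = t²⁷, (t³³)⁸ = t²⁶, (t³³)⁹ = t²⁵, (t³³)¹⁰ = t²⁴, (t³³)¹¹ = t²³, (t³³)¹² = t²², (t³³)¹³ = t²¹, (t³³)¹⁴ = t²⁰, (t³³)¹⁵ = t¹⁹, (t³³)¹⁶ = t¹⁸, (t³³)¹⁷ = t¹⁷, (t³³)¹⁸ = t¹⁶, (t³³)¹⁹ = t¹⁵, (t³³)²⁰ = t¹⁴, (t³³)²¹ = t¹³, (t³³)²² = t¹², (t³³)²³ = t¹¹, (t³³)²⁴ = t¹⁰, (t³³)²⁵ = t⁹, (t³³)²⁶ = t⁸, (t³³)²⁷ = t⁷, (t³³)²⁸ = t⁶, (t³³)²⁹ = t⁵, (t³³)³⁰ = t⁴, (t³³)³¹ = t³, (t³³)³² = t², (t³³)³³ = t, (t³³)³⁴ = e.
The smallest positive k with (t³³)ᵏ = e is 34.

Answer: 34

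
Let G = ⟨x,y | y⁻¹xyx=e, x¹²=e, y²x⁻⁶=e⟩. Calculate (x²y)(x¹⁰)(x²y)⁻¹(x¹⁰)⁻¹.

[(x²y), (x¹⁰)] = (x²y)·(x¹⁰)·(x²y)⁻¹·(x¹⁰)⁻¹.
  (x²y) · (x¹⁰) = x⁴y
  (x⁴y) · (x²y⁻¹) = x²
  (x²) · (x²) = x⁴

Answer: x⁴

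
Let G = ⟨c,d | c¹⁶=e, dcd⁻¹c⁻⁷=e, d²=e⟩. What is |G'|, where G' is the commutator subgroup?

G' = [G, G] is generated by all commutators. The generator-pair commutators are: [c, d] = c¹⁰.
The subgroup they normally generate is {e, c², c⁴, c⁶, c⁸, c¹⁰, c¹², c¹⁴}, of order 8.
Check: |G/G'| = 32/8 = 4 is the order of the abelianisation.

Answer: 8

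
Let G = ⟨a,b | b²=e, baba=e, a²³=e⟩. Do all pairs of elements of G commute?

a·b = ab but b·a = a²²b, so a·b ≠ b·a and G is not abelian.

Answer: No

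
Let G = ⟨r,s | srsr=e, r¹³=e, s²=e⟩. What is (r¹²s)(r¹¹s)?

Compute (r¹²s) · (r¹¹s) by multiplying left to right and reducing via the relations at each step:
  (r¹²s) · r¹¹ = rs
  (rs) · s = r

Answer: r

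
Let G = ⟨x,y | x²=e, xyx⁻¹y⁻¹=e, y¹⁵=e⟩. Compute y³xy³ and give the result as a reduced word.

Multiply left to right, reducing at each step:
  (y³) · x = xy³
  (xy³) · y³ = xy⁶

Answer: xy⁶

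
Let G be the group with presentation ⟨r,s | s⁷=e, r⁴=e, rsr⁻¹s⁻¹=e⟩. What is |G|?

Enumerate words in the generators, reducing via the relations: the distinct elements are
  {e, r, s, rs, r², r³, s², s³, s⁴, s⁵, s⁶, rs², rs³, rs⁴, rs⁵, rs⁶, r²s, r³s, r²s², r²s³, r²s⁴, r²s⁵, r²s⁶, r³s², r³s³, r³s⁴, r³s⁵, r³s⁶}.
No further products give new elements, so |G| = 28.

Answer: 28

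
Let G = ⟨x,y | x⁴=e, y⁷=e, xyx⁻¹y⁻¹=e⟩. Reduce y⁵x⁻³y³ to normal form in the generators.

Multiply left to right, reducing at each step:
  (y⁵) · x⁻³ = xy⁵
  (xy⁵) · y³ = xy

Answer: xy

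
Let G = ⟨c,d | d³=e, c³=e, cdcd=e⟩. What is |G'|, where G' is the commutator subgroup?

G' = [G, G] is generated by all commutators. The generator-pair commutators are: [c, d] = cd²c.
The subgroup they normally generate is {e, cd, c²d², cd²c}, of order 4.
Check: |G/G'| = 12/4 = 3 is the order of the abelianisation.

Answer: 4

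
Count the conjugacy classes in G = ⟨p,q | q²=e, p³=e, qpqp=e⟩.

The conjugacy classes (representative and size) are:
  [e] (size 1), [p] (size 2), [pq] (size 3).
Class equation: 1 + 2 + 3 = 6 = |G|. So G has 3 conjugacy classes.

Answer: 3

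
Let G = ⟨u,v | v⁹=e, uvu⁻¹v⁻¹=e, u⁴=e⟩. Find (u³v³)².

Compute successive powers of (u³v³), reducing at each step:
  (u³v³)²: (u³v³) · u³ = u²v³;   (u²v³) · v³ = u²v⁶

Answer: u²v⁶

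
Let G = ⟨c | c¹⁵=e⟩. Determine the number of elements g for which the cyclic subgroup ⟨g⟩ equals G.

G is cyclic of order 15. An element generates G iff its order is 15, and a cyclic group of order 15 has exactly φ(15) = 8 such elements.

Answer: 8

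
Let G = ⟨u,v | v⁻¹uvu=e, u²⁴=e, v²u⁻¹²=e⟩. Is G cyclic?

Every cyclic group is abelian. But u·v = uv while v·u = u¹¹v⁻¹, so u·v ≠ v·u and G is not abelian. Hence G is not cyclic.

Answer: No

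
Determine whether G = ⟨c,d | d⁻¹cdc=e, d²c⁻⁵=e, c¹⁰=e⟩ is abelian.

c·d = cd but d·c = c⁴d⁻¹, so c·d ≠ d·c and G is not abelian.

Answer: No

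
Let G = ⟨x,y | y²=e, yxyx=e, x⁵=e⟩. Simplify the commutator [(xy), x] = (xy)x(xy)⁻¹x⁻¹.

[(xy), x] = (xy)·x·(xy)⁻¹·x⁻¹.
  (xy) · x = y
  y · (xy) = x⁴
  (x⁴) · (x⁴) = x³

Answer: x³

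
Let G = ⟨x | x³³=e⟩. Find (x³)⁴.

Compute successive powers of (x³), reducing at each step:
  (x³)²: (x³) · x³ = x⁶
  (x³)³: (x⁶) · x³ = x⁹
  (x³)⁴: (x⁹) · x³ = x¹²

Answer: x¹²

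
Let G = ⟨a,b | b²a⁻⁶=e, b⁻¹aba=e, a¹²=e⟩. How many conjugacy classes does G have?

The conjugacy classes (representative and size) are:
  [e] (size 1), [a¹¹] (size 2), [a²] (size 2), [a⁹] (size 2), [a⁴] (size 2), [a⁵] (size 2), [a⁶] (size 1), [a²b] (size 6), [ab] (size 6).
Class equation: 1 + 2 + 2 + 2 + 2 + 2 + 1 + 6 + 6 = 24 = |G|. So G has 9 conjugacy classes.

Answer: 9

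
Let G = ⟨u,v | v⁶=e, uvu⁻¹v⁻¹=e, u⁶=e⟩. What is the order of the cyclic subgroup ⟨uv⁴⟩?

|⟨uv⁴⟩| equals the order of uv⁴. Compute successive powers until reaching e:
  (uv⁴)¹ = uv⁴, (uv⁴)² = u²v², (uv⁴)³ = u³, (uv⁴)⁴ = u⁴v⁴, (uv⁴)⁵ = u⁵v², (uv⁴)⁶ = e.
The smallest positive k with (uv⁴)ᵏ = e is 6, so |⟨uv⁴⟩| = 6.

Answer: 6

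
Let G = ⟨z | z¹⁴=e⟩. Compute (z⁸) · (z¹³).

Compute (z⁸) · (z¹³) by multiplying left to right and reducing via the relations at each step:
  (z⁸) · z¹³ = z⁷

Answer: z⁷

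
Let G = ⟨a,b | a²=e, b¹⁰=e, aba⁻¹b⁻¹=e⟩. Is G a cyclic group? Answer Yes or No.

|G| = 20, but the maximum element order in G is 10 < 20. No single element generates all of G, so G is not cyclic.

Answer: No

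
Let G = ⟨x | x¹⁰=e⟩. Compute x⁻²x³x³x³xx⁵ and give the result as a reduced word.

Multiply left to right, reducing at each step:
  (x⁸) · x³ = x
  x · x³ = x⁴
  (x⁴) · x³ = x⁷
  (x⁷) · x = x⁸
  (x⁸) · x⁵ = x³

Answer: x³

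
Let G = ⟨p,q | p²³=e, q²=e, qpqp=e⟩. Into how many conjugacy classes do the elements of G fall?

The conjugacy classes (representative and size) are:
  [e] (size 1), [p] (size 2), [p²¹] (size 2), [p²⁰] (size 2), [p⁴] (size 2), [p¹⁸] (size 2), [p⁶] (size 2), [p¹⁶] (size 2), [p⁸] (size 2), [p⁹] (size 2), [p¹⁰] (size 2), [p¹²] (size 2), [p¹⁸q] (size 23).
Class equation: 1 + 2 + 2 + 2 + 2 + 2 + 2 + 2 + 2 + 2 + 2 + 2 + 23 = 46 = |G|. So G has 13 conjugacy classes.

Answer: 13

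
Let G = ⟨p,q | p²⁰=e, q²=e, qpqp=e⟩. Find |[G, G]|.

G' = [G, G] is generated by all commutators. The generator-pair commutators are: [p, q] = p².
The subgroup they normally generate is {e, p², p⁴, p⁶, p⁸, p¹⁰, p¹², p¹⁴, p¹⁶, p¹⁸}, of order 10.
Check: |G/G'| = 40/10 = 4 is the order of the abelianisation.

Answer: 10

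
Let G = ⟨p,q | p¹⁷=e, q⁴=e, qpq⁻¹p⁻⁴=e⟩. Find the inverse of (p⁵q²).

The order of (p⁵q²) is 2 (smallest k with (p⁵q²)ᵏ = e), so (p⁵q²)⁻¹ = (p⁵q²)¹ = p⁵q².
Check: (p⁵q²) · (p⁵q²) → (p⁵q²) · p⁵ = q²;   (q²) · q² = e, giving e as required.

Answer: p⁵q²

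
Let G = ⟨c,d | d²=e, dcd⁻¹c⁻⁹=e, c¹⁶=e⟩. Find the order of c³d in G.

Compute successive powers until reaching e:
  (c³d)¹ = c³d, (c³d)² = c¹⁴, (c³d)³ = cd, (c³d)⁴ = c¹², (c³d)⁵ = c¹⁵d, (c³d)⁶ = c¹⁰, (c³d)⁷ = c¹³d, (c³d)⁸ = c⁸, (c³d)⁹ = c¹¹d, (c³d)¹⁰ = c⁶, (c³d)¹¹ = c⁹d, (c³d)¹² = c⁴, (c³d)¹³ = c⁷d, (c³d)¹⁴ = c², (c³d)¹⁵ = c⁵d, (c³d)¹⁶ = e.
The smallest positive k with (c³d)ᵏ = e is 16.

Answer: 16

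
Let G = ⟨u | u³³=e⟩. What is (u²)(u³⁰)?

Compute (u²) · (u³⁰) by multiplying left to right and reducing via the relations at each step:
  (u²) · u³⁰ = u³²

Answer: u³²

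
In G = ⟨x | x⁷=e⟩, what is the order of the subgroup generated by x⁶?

|⟨x⁶⟩| equals the order of x⁶. Compute successive powers until reaching e:
  (x⁶)¹ = x⁶, (x⁶)² = x⁵, (x⁶)³ = x⁴, (x⁶)⁴ = x³, (x⁶)⁵ = x², (x⁶)⁶ = x, (x⁶)⁷ = e.
The smallest positive k with (x⁶)ᵏ = e is 7, so |⟨x⁶⟩| = 7.

Answer: 7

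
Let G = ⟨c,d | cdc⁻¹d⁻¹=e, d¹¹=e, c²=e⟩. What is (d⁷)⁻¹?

The order of (d⁷) is 11 (smallest k with (d⁷)ᵏ = e), so (d⁷)⁻¹ = (d⁷)¹⁰ = d⁴.
Check: (d⁷) · (d⁴) → (d⁷) · d⁴ = e, giving e as required.

Answer: d⁴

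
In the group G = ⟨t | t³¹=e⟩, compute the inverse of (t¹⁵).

The order of (t¹⁵) is 31 (smallest k with (t¹⁵)ᵏ = e), so (t¹⁵)⁻¹ = (t¹⁵)³⁰ = t¹⁶.
Check: (t¹⁵) · (t¹⁶) → (t¹⁵) · t¹⁶ = e, giving e as required.

Answer: t¹⁶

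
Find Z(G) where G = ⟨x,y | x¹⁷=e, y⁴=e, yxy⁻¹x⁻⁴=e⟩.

An element z ∈ Z(G) iff z commutes with every generator.
For example e is central: e·x = x = x·e; e·y = y = y·e.
Whereas x ∉ Z(G) since x·y = xy ≠ x⁴y = y·x.
Checking each of the 68 elements this way gives Z(G) = {e}, of order 1.

Answer: {e}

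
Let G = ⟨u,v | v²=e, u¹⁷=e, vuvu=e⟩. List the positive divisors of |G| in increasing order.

|G| = 34 = 2 · 17. By Lagrange's theorem the order of any subgroup divides 34; the divisors of 34 are 1, 2, 17, 34.

Answer: 1, 2, 17, 34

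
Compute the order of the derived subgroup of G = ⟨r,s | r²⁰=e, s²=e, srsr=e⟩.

G' = [G, G] is generated by all commutators. The generator-pair commutators are: [r, s] = r².
The subgroup they normally generate is {e, r², r⁴, r⁶, r⁸, r¹⁰, r¹², r¹⁴, r¹⁶, r¹⁸}, of order 10.
Check: |G/G'| = 40/10 = 4 is the order of the abelianisation.

Answer: 10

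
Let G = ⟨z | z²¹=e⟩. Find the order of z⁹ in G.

Compute successive powers until reaching e:
  (z⁹)¹ = z⁹, (z⁹)² = z¹⁸, (z⁹)³ = z⁶, (z⁹)⁴ = z¹⁵, (z⁹)⁵ = z³, (z⁹)⁶ = z¹², (z⁹)⁷ = e.
The smallest positive k with (z⁹)ᵏ = e is 7.

Answer: 7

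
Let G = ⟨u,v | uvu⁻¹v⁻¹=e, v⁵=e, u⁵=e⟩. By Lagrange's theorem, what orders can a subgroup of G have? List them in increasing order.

|G| = 25 = 5². By Lagrange's theorem the order of any subgroup divides 25; the divisors of 25 are 1, 5, 25.

Answer: 1, 5, 25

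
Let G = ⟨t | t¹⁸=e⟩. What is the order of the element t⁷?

Compute successive powers until reaching e:
  (t⁷)¹ = t⁷, (t⁷)² = t¹⁴, (t⁷)³ = t³, (t⁷)⁴ = t¹⁰, (t⁷)⁵ = t¹⁷, (t⁷)⁶ = t⁶, (t⁷)⁷ = t¹³, (t⁷)⁸ = t², (t⁷)⁹ = t⁹, (t⁷)¹⁰ = t¹⁶, (t⁷)¹¹ = t⁵, (t⁷)¹² = t¹², (t⁷)¹³ = t, (t⁷)¹⁴ = t⁸, (t⁷)¹⁵ = t¹⁵, (t⁷)¹⁶ = t⁴, (t⁷)¹⁷ = t¹¹, (t⁷)¹⁸ = e.
The smallest positive k with (t⁷)ᵏ = e is 18.

Answer: 18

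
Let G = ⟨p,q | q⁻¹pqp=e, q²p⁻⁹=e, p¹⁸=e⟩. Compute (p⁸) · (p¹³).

Compute (p⁸) · (p¹³) by multiplying left to right and reducing via the relations at each step:
  (p⁸) · p¹³ = p³

Answer: p³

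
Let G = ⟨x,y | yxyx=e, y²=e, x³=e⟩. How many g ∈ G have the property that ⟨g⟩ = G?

⟨g⟩ = G would require ord(g) = |G| = 6, but the maximum element order in G is 3 < 6. So G is not cyclic and no single element generates it: the count is 0.

Answer: 0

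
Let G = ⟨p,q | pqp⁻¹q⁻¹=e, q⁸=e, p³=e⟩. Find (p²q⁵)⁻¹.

The order of (p²q⁵) is 24 (smallest k with (p²q⁵)ᵏ = e), so (p²q⁵)⁻¹ = (p²q⁵)²³ = pq³.
Check: (p²q⁵) · (pq³) → (p²q⁵) · p = q⁵;   (q⁵) · q³ = e, giving e as required.

Answer: pq³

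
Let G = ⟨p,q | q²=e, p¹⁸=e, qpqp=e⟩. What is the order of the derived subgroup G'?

G' = [G, G] is generated by all commutators. The generator-pair commutators are: [p, q] = p².
The subgroup they normally generate is {e, p², p⁴, p⁶, p⁸, p¹⁰, p¹², p¹⁴, p¹⁶}, of order 9.
Check: |G/G'| = 36/9 = 4 is the order of the abelianisation.

Answer: 9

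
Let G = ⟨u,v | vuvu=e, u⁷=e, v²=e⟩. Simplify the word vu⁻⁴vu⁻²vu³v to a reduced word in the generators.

Multiply left to right, reducing at each step:
  v · u⁻⁴ = u⁴v
  (u⁴v) · v = u⁴
  (u⁴) · u⁻² = u²
  (u²) · v = u²v
  (u²v) · u³ = u⁶v
  (u⁶v) · v = u⁶

Answer: u⁶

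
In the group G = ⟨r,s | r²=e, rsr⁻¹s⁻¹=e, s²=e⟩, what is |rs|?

Compute successive powers until reaching e:
  (rs)¹ = rs, (rs)² = e.
The smallest positive k with (rs)ᵏ = e is 2.

Answer: 2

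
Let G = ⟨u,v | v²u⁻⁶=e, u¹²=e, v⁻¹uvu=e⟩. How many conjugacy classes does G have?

The conjugacy classes (representative and size) are:
  [e] (size 1), [u¹¹] (size 2), [u²] (size 2), [u⁹] (size 2), [u⁴] (size 2), [u⁵] (size 2), [u⁶] (size 1), [u²v] (size 6), [uv] (size 6).
Class equation: 1 + 2 + 2 + 2 + 2 + 2 + 1 + 6 + 6 = 24 = |G|. So G has 9 conjugacy classes.

Answer: 9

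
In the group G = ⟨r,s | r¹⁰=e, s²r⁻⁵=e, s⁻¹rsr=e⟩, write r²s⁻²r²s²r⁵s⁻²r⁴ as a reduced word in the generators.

Multiply left to right, reducing at each step:
  (r²) · s⁻² = r⁷
  (r⁷) · r² = r⁹
  (r⁹) · s² = r⁴
  (r⁴) · r⁵ = r⁹
  (r⁹) · s⁻² = r⁴
  (r⁴) · r⁴ = r⁸

Answer: r⁸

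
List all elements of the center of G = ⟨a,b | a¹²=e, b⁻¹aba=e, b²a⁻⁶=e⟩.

An element z ∈ Z(G) iff z commutes with every generator.
For example a⁶ is central: (a⁶)·a = a⁷ = a·(a⁶); (a⁶)·b = b⁻¹ = b·(a⁶).
Whereas a ∉ Z(G) since a·b = ab ≠ a⁵b⁻¹ = b·a.
Checking each of the 24 elements this way gives Z(G) = {e, a⁶}, of order 2.

Answer: {e, a⁶}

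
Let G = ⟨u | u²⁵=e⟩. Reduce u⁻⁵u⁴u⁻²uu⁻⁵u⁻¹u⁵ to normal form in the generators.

Multiply left to right, reducing at each step:
  (u²⁰) · u⁴ = u²⁴
  (u²⁴) · u⁻² = u²²
  (u²²) · u = u²³
  (u²³) · u⁻⁵ = u¹⁸
  (u¹⁸) · u⁻¹ = u¹⁷
  (u¹⁷) · u⁵ = u²²

Answer: u²²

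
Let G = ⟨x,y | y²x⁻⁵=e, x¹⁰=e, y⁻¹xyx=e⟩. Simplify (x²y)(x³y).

Compute (x²y) · (x³y) by multiplying left to right and reducing via the relations at each step:
  (x²y) · x³ = x⁴y⁻¹
  (x⁴y⁻¹) · y = x⁴

Answer: x⁴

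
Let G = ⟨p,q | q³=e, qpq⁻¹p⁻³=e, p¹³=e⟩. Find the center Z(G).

An element z ∈ Z(G) iff z commutes with every generator.
For example e is central: e·p = p = p·e; e·q = q = q·e.
Whereas p ∉ Z(G) since p·q = pq ≠ p³q = q·p.
Checking each of the 39 elements this way gives Z(G) = {e}, of order 1.

Answer: {e}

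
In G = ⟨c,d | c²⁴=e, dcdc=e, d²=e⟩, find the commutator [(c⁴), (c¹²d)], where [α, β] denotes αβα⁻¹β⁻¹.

[(c⁴), (c¹²d)] = (c⁴)·(c¹²d)·(c⁴)⁻¹·(c¹²d)⁻¹.
  (c⁴) · (c¹²d) = c¹⁶d
  (c¹⁶d) · (c²⁰) = c²⁰d
  (c²⁰d) · (c¹²d) = c⁸

Answer: c⁸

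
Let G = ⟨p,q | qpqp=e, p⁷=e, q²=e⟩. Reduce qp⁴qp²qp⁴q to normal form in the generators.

Multiply left to right, reducing at each step:
  q · p⁴ = p³q
  (p³q) · q = p³
  (p³) · p² = p⁵
  (p⁵) · q = p⁵q
  (p⁵q) · p⁴ = pq
  (pq) · q = p

Answer: p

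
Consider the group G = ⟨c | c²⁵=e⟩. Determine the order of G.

G is generated by a single element, so G is cyclic. The relator gives c²⁵ = e and no smaller power is forced to be e, so the 25 powers {c, e, c², c³, c⁴, c⁵, c⁶, c⁷, c⁸, c⁹, c²², c²³, c²¹, c²⁰, c²⁴, c¹², c¹³, c¹¹, c¹⁰, c¹⁴, c¹⁵, c¹⁶, c¹⁷, c¹⁸, c¹⁹} are distinct. Hence |G| = 25.

Answer: 25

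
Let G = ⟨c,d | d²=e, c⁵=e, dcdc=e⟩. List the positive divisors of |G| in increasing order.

|G| = 10 = 2 · 5. By Lagrange's theorem the order of any subgroup divides 10; the divisors of 10 are 1, 2, 5, 10.

Answer: 1, 2, 5, 10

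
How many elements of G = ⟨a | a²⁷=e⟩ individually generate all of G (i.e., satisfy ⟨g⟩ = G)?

G is cyclic of order 27. An element generates G iff its order is 27, and a cyclic group of order 27 has exactly φ(27) = 18 such elements.

Answer: 18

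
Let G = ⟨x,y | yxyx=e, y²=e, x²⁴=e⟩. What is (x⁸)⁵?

Compute successive powers of (x⁸), reducing at each step:
  (x⁸)²: (x⁸) · x⁸ = x¹⁶
  (x⁸)³: (x¹⁶) · x⁸ = e
  (x⁸)⁴: e · x⁸ = x⁸
  (x⁸)⁵: (x⁸) · x⁸ = x¹⁶

Answer: x¹⁶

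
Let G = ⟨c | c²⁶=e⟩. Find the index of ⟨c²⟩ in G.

First find ord(c²) by computing successive powers:
  (c²)¹ = c², (c²)² = c⁴, (c²)³ = c⁶, (c²)⁴ = c⁸, (c²)⁵ = c¹⁰, (c²)⁶ = c¹², (c²)⁷ = c¹⁴, (c²)⁸ = c¹⁶, (c²)⁹ = c¹⁸, (c²)¹⁰ = c²⁰, (c²)¹¹ = c²², (c²)¹² = c²⁴, (c²)¹³ = e.
So |⟨c²⟩| = ord(c²) = 13. With |G| = 26, by Lagrange [G : ⟨c²⟩] = 26/13 = 2.

Answer: 2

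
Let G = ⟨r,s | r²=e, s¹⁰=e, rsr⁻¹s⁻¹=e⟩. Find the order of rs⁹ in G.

Compute successive powers until reaching e:
  (rs⁹)¹ = rs⁹, (rs⁹)² = s⁸, (rs⁹)³ = rs⁷, (rs⁹)⁴ = s⁶, (rs⁹)⁵ = rs⁵, (rs⁹)⁶ = s⁴, (rs⁹)⁷ = rs³, (rs⁹)⁸ = s², (rs⁹)⁹ = rs, (rs⁹)¹⁰ = e.
The smallest positive k with (rs⁹)ᵏ = e is 10.

Answer: 10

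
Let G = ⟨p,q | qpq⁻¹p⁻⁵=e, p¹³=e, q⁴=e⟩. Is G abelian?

p·q = pq but q·p = p⁵q, so p·q ≠ q·p and G is not abelian.

Answer: No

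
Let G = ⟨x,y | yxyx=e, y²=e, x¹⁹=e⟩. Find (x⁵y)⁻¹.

The order of (x⁵y) is 2 (smallest k with (x⁵y)ᵏ = e), so (x⁵y)⁻¹ = (x⁵y)¹ = x⁵y.
Check: (x⁵y) · (x⁵y) → (x⁵y) · x⁵ = y;   y · y = e, giving e as required.

Answer: x⁵y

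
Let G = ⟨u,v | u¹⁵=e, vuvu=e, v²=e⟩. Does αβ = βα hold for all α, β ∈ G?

u·v = uv but v·u = u¹⁴v, so u·v ≠ v·u and G is not abelian.

Answer: No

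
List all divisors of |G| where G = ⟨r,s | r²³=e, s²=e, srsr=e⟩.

|G| = 46 = 2 · 23. By Lagrange's theorem the order of any subgroup divides 46; the divisors of 46 are 1, 2, 23, 46.

Answer: 1, 2, 23, 46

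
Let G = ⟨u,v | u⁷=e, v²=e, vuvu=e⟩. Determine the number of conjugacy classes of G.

The conjugacy classes (representative and size) are:
  [e] (size 1), [u⁶] (size 2), [u⁵] (size 2), [u⁴] (size 2), [uv] (size 7).
Class equation: 1 + 2 + 2 + 2 + 7 = 14 = |G|. So G has 5 conjugacy classes.

Answer: 5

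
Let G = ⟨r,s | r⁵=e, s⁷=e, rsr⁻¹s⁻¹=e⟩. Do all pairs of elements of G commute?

Each pair of generators commutes: r·s = rs = s·r. Since the generators pairwise commute, every element of G commutes with every other, so G is abelian.

Answer: Yes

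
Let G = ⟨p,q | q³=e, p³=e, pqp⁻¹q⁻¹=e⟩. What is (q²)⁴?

Compute successive powers of (q²), reducing at each step:
  (q²)²: (q²) · q² = q
  (q²)³: q · q² = e
  (q²)⁴: e · q² = q²

Answer: q²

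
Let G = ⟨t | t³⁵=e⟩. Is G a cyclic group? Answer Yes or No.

|G| = 35. The element t has order 35 (its powers give 35 distinct elements), so ⟨t⟩ = G and G is cyclic.

Answer: Yes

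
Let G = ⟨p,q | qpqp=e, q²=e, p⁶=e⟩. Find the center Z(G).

An element z ∈ Z(G) iff z commutes with every generator.
For example p³ is central: (p³)·p = p⁴ = p·(p³); (p³)·q = p³q = q·(p³).
Whereas p ∉ Z(G) since p·q = pq ≠ p⁵q = q·p.
Checking each of the 12 elements this way gives Z(G) = {e, p³}, of order 2.

Answer: {e, p³}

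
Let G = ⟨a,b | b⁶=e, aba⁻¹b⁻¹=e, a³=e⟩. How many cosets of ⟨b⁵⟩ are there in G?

First find ord(b⁵) by computing successive powers:
  (b⁵)¹ = b⁵, (b⁵)² = b⁴, (b⁵)³ = b³, (b⁵)⁴ = b², (b⁵)⁵ = b, (b⁵)⁶ = e.
So |⟨b⁵⟩| = ord(b⁵) = 6. With |G| = 18, by Lagrange [G : ⟨b⁵⟩] = 18/6 = 3.

Answer: 3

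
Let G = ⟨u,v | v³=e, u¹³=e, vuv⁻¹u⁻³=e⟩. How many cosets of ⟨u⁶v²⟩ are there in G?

First find ord(u⁶v²) by computing successive powers:
  (u⁶v²)¹ = u⁶v², (u⁶v²)² = u⁸v, (u⁶v²)³ = e.
So |⟨u⁶v²⟩| = ord(u⁶v²) = 3. With |G| = 39, by Lagrange [G : ⟨u⁶v²⟩] = 39/3 = 13.

Answer: 13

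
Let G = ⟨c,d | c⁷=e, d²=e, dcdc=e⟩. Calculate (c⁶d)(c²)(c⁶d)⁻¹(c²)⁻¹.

[(c⁶d), (c²)] = (c⁶d)·(c²)·(c⁶d)⁻¹·(c²)⁻¹.
  (c⁶d) · (c²) = c⁴d
  (c⁴d) · (c⁶d) = c⁵
  (c⁵) · (c⁵) = c³

Answer: c³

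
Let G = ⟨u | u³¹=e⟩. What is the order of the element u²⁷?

Compute successive powers until reaching e:
  (u²⁷)¹ = u²⁷, (u²⁷)² = u²³, (u²⁷)³ = u¹⁹, (u²⁷)⁴ = u¹⁵, (u²⁷)⁵ = u¹¹, (u²⁷)⁶ = u⁷, (u²⁷)⁷ = u³, (u²⁷)⁸ = u³⁰, (u²⁷)⁹ = u²⁶, (u²⁷)¹⁰ = u²², (u²⁷)¹¹ = u¹⁸, (u²⁷)¹² = u¹⁴, (u²⁷)¹³ = u¹⁰, (u²⁷)¹⁴ = u⁶, (u²⁷)¹⁵ = u², (u²⁷)¹⁶ = u²⁹, (u²⁷)¹⁷ = u²⁵, (u²⁷)¹⁸ = u²¹, (u²⁷)¹⁹ = u¹⁷, (u²⁷)²⁰ = u¹³, (u²⁷)²¹ = u⁹, (u²⁷)²² = u⁵, (u²⁷)²³ = u, (u²⁷)²⁴ = u²⁸, (u²⁷)²⁵ = u²⁴, (u²⁷)²⁶ = u²⁰, (u²⁷)²⁷ = u¹⁶, (u²⁷)²⁸ = u¹², (u²⁷)²⁹ = u⁸, (u²⁷)³⁰ = u⁴, (u²⁷)³¹ = e.
The smallest positive k with (u²⁷)ᵏ = e is 31.

Answer: 31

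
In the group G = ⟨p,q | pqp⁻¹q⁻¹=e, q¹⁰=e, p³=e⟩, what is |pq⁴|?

Compute successive powers until reaching e:
  (pq⁴)¹ = pq⁴, (pq⁴)² = p²q⁸, (pq⁴)³ = q², (pq⁴)⁴ = pq⁶, (pq⁴)⁵ = p², (pq⁴)⁶ = q⁴, (pq⁴)⁷ = pq⁸, (pq⁴)⁸ = p²q², (pq⁴)⁹ = q⁶, (pq⁴)¹⁰ = p, (pq⁴)¹¹ = p²q⁴, (pq⁴)¹² = q⁸, (pq⁴)¹³ = pq², (pq⁴)¹⁴ = p²q⁶, (pq⁴)¹⁵ = e.
The smallest positive k with (pq⁴)ᵏ = e is 15.

Answer: 15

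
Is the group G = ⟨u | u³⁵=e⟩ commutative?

G has a single generator, so G is cyclic and hence abelian.

Answer: Yes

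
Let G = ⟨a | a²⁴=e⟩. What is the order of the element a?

Compute successive powers until reaching e:
  a¹ = a, a² = a², a³ = a³, a⁴ = a⁴, a⁵ = a⁵, a⁶ = a⁶, a⁷ = a⁷, a⁸ = a⁸, a⁹ = a⁹, a¹⁰ = a¹⁰, a¹¹ = a¹¹, a¹² = a¹², a¹³ = a¹³, a¹⁴ = a¹⁴, a¹⁵ = a¹⁵, a¹⁶ = a¹⁶, a¹⁷ = a¹⁷, a¹⁸ = a¹⁸, a¹⁹ = a¹⁹, a²⁰ = a²⁰, a²¹ = a²¹, a²² = a²², a²³ = a²³, a²⁴ = e.
The smallest positive k with aᵏ = e is 24.

Answer: 24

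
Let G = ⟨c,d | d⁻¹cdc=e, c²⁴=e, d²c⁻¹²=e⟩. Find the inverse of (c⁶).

The order of (c⁶) is 4 (smallest k with (c⁶)ᵏ = e), so (c⁶)⁻¹ = (c⁶)³ = c¹⁸.
Check: (c⁶) · (c¹⁸) → (c⁶) · c¹⁸ = e, giving e as required.

Answer: c¹⁸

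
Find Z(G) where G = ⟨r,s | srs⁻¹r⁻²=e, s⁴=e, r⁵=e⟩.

An element z ∈ Z(G) iff z commutes with every generator.
For example e is central: e·r = r = r·e; e·s = s = s·e.
Whereas r ∉ Z(G) since r·s = rs ≠ r²s = s·r.
Checking each of the 20 elements this way gives Z(G) = {e}, of order 1.

Answer: {e}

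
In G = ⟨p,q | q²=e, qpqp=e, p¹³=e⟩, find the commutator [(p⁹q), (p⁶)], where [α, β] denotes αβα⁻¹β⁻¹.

[(p⁹q), (p⁶)] = (p⁹q)·(p⁶)·(p⁹q)⁻¹·(p⁶)⁻¹.
  (p⁹q) · (p⁶) = p³q
  (p³q) · (p⁹q) = p⁷
  (p⁷) · (p⁷) = p

Answer: p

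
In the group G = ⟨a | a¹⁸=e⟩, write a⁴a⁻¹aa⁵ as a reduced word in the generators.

Multiply left to right, reducing at each step:
  (a⁴) · a⁻¹ = a³
  (a³) · a = a⁴
  (a⁴) · a⁵ = a⁹

Answer: a⁹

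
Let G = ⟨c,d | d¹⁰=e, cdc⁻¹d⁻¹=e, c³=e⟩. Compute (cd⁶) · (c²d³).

Compute (cd⁶) · (c²d³) by multiplying left to right and reducing via the relations at each step:
  (cd⁶) · c² = d⁶
  (d⁶) · d³ = d⁹

Answer: d⁹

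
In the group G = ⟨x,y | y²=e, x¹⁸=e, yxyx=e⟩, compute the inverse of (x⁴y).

The order of (x⁴y) is 2 (smallest k with (x⁴y)ᵏ = e), so (x⁴y)⁻¹ = (x⁴y)¹ = x⁴y.
Check: (x⁴y) · (x⁴y) → (x⁴y) · x⁴ = y;   y · y = e, giving e as required.

Answer: x⁴y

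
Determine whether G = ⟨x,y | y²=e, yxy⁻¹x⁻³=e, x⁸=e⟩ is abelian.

x·y = xy but y·x = x³y, so x·y ≠ y·x and G is not abelian.

Answer: No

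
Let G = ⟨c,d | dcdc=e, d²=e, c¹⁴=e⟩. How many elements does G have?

Enumerate words in the generators, reducing via the relations: the distinct elements are
  {c, d, e, cd, c², c³, c⁴, c⁵, c⁶, c⁷, c⁸, c⁹, c²d, c³d, c¹², c¹³, c¹¹, c¹⁰, c⁴d, c⁵d, c⁶d, c⁷d, c⁸d, c⁹d, c¹²d, c¹³d, c¹¹d, c¹⁰d}.
No further products give new elements, so |G| = 28.

Answer: 28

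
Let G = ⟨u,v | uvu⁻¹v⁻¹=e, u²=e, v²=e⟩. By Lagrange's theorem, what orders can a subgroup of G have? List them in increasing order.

|G| = 4 = 2². By Lagrange's theorem the order of any subgroup divides 4; the divisors of 4 are 1, 2, 4.

Answer: 1, 2, 4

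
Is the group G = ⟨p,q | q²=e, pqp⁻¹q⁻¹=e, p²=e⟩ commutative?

Each pair of generators commutes: p·q = pq = q·p. Since the generators pairwise commute, every element of G commutes with every other, so G is abelian.

Answer: Yes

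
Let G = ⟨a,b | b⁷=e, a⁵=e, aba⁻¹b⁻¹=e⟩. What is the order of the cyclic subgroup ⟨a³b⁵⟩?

|⟨a³b⁵⟩| equals the order of a³b⁵. Compute successive powers until reaching e:
  (a³b⁵)¹ = a³b⁵, (a³b⁵)² = ab³, (a³b⁵)³ = a⁴b, (a³b⁵)⁴ = a²b⁶, (a³b⁵)⁵ = b⁴, (a³b⁵)⁶ = a³b², (a³b⁵)⁷ = a, (a³b⁵)⁸ = a⁴b⁵, (a³b⁵)⁹ = a²b³, (a³b⁵)¹⁰ = b, (a³b⁵)¹¹ = a³b⁶, (a³b⁵)¹² = ab⁴, (a³b⁵)¹³ = a⁴b², (a³b⁵)¹⁴ = a², (a³b⁵)¹⁵ = b⁵, (a³b⁵)¹⁶ = a³b³, (a³b⁵)¹⁷ = ab, (a³b⁵)¹⁸ = a⁴b⁶, (a³b⁵)¹⁹ = a²b⁴, (a³b⁵)²⁰ = b², (a³b⁵)²¹ = a³, (a³b⁵)²² = ab⁵, (a³b⁵)²³ = a⁴b³, (a³b⁵)²⁴ = a²b, (a³b⁵)²⁵ = b⁶, (a³b⁵)²⁶ = a³b⁴, (a³b⁵)²⁷ = ab², (a³b⁵)²⁸ = a⁴, (a³b⁵)²⁹ = a²b⁵, (a³b⁵)³⁰ = b³, (a³b⁵)³¹ = a³b, (a³b⁵)³² = ab⁶, (a³b⁵)³³ = a⁴b⁴, (a³b⁵)³⁴ = a²b², (a³b⁵)³⁵ = e.
The smallest positive k with (a³b⁵)ᵏ = e is 35, so |⟨a³b⁵⟩| = 35.

Answer: 35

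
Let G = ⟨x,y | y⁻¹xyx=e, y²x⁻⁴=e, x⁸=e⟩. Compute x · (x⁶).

Compute x · (x⁶) by multiplying left to right and reducing via the relations at each step:
  x · x⁶ = x⁷

Answer: x⁷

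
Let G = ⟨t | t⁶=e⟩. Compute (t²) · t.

Compute (t²) · t by multiplying left to right and reducing via the relations at each step:
  (t²) · t = t³

Answer: t³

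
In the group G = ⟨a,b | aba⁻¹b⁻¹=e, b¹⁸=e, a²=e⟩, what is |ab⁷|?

Compute successive powers until reaching e:
  (ab⁷)¹ = ab⁷, (ab⁷)² = b¹⁴, (ab⁷)³ = ab³, (ab⁷)⁴ = b¹⁰, (ab⁷)⁵ = ab¹⁷, (ab⁷)⁶ = b⁶, (ab⁷)⁷ = ab¹³, (ab⁷)⁸ = b², (ab⁷)⁹ = ab⁹, (ab⁷)¹⁰ = b¹⁶, (ab⁷)¹¹ = ab⁵, (ab⁷)¹² = b¹², (ab⁷)¹³ = ab, (ab⁷)¹⁴ = b⁸, (ab⁷)¹⁵ = ab¹⁵, (ab⁷)¹⁶ = b⁴, (ab⁷)¹⁷ = ab¹¹, (ab⁷)¹⁸ = e.
The smallest positive k with (ab⁷)ᵏ = e is 18.

Answer: 18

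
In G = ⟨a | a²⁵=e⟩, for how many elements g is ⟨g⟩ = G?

G is cyclic of order 25. An element generates G iff its order is 25, and a cyclic group of order 25 has exactly φ(25) = 20 such elements.

Answer: 20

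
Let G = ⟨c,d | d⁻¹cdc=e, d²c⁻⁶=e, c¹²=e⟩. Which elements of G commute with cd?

⟨cd⟩ ⊆ C_G(cd) since powers of cd commute with cd; so |C_G(cd)| ≥ |⟨cd⟩| = 4.
By orbit–stabilizer, |C_G(cd)| = |G| / |conj. class of cd| = 24 / 6 = 4.
The 4 elements commuting with cd are {e, c⁶, cd, cd⁻¹}.

Answer: {e, c⁶, cd, cd⁻¹}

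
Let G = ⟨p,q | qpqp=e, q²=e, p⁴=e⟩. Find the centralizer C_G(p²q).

⟨p²q⟩ ⊆ C_G(p²q) since powers of p²q commute with p²q; so |C_G(p²q)| ≥ |⟨p²q⟩| = 2.
By orbit–stabilizer, |C_G(p²q)| = |G| / |conj. class of p²q| = 8 / 2 = 4.
The 4 elements commuting with p²q are {e, p², q, p²q}.

Answer: {e, p², q, p²q}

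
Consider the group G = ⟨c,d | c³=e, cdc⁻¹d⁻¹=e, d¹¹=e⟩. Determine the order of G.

Enumerate words in the generators, reducing via the relations: the distinct elements are
  {c, d, e, cd, c², d², d³, d⁴, d⁵, d⁶, d⁷, d⁸, d⁹, cd², cd³, cd⁴, cd⁵, cd⁶, cd⁷, cd⁸, cd⁹, c²d, d¹⁰, cd¹⁰, c²d², c²d³, c²d⁴, c²d⁵, c²d⁶, c²d⁷, c²d⁸, c²d⁹, c²d¹⁰}.
No further products give new elements, so |G| = 33.

Answer: 33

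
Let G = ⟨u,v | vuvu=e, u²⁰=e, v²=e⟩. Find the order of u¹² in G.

Compute successive powers until reaching e:
  (u¹²)¹ = u¹², (u¹²)² = u⁴, (u¹²)³ = u¹⁶, (u¹²)⁴ = u⁸, (u¹²)⁵ = e.
The smallest positive k with (u¹²)ᵏ = e is 5.

Answer: 5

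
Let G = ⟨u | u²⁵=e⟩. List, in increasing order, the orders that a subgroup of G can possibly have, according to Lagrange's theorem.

|G| = 25 = 5². By Lagrange's theorem the order of any subgroup divides 25; the divisors of 25 are 1, 5, 25.

Answer: 1, 5, 25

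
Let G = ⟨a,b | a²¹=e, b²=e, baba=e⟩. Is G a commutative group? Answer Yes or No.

a·b = ab but b·a = a²⁰b, so a·b ≠ b·a and G is not abelian.

Answer: No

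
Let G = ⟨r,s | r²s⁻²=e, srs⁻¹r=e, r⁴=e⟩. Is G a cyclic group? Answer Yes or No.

Every cyclic group is abelian. But r·s = rs while s·r = rs⁻¹, so r·s ≠ s·r and G is not abelian. Hence G is not cyclic.

Answer: No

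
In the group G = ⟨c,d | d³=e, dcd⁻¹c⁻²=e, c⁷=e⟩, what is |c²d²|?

Compute successive powers until reaching e:
  (c²d²)¹ = c²d², (c²d²)² = c³d, (c²d²)³ = e.
The smallest positive k with (c²d²)ᵏ = e is 3.

Answer: 3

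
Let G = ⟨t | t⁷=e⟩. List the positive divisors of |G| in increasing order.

|G| = 7 = 7. By Lagrange's theorem the order of any subgroup divides 7; the divisors of 7 are 1, 7.

Answer: 1, 7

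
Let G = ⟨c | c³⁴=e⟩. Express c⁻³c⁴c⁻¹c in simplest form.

Multiply left to right, reducing at each step:
  (c³¹) · c⁴ = c
  c · c⁻¹ = e
  e · c = c

Answer: c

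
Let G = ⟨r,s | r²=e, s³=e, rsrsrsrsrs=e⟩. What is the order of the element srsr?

Compute successive powers until reaching e:
  (srsr)¹ = srsr, (srsr)² = rs², (srsr)³ = sr, (srsr)⁴ = rs²rs², (srsr)⁵ = e.
The smallest positive k with (srsr)ᵏ = e is 5.

Answer: 5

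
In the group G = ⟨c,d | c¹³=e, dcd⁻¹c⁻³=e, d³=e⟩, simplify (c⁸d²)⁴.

Compute successive powers of (c⁸d²), reducing at each step:
  (c⁸d²)²: (c⁸d²) · c⁸ = c²d²;   (c²d²) · d² = c²d
  (c⁸d²)³: (c²d) · c⁸ = d;   d · d² = e
  (c⁸d²)⁴: e · c⁸ = c⁸;   (c⁸) · d² = c⁸d²

Answer: c⁸d²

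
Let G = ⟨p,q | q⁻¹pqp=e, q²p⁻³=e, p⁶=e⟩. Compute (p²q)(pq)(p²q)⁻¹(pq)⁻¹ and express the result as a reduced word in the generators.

[(p²q), (pq)] = (p²q)·(pq)·(p²q)⁻¹·(pq)⁻¹.
  (p²q) · (pq) = p⁴
  (p⁴) · (p²q⁻¹) = q⁻¹
  (q⁻¹) · (pq⁻¹) = p²

Answer: p²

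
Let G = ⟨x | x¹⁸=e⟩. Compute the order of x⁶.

Compute successive powers until reaching e:
  (x⁶)¹ = x⁶, (x⁶)² = x¹², (x⁶)³ = e.
The smallest positive k with (x⁶)ᵏ = e is 3.

Answer: 3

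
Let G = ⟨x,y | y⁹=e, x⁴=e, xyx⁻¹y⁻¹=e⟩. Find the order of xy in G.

Compute successive powers until reaching e:
  (xy)¹ = xy, (xy)² = x²y², (xy)³ = x³y³, (xy)⁴ = y⁴, (xy)⁵ = xy⁵, (xy)⁶ = x²y⁶, (xy)⁷ = x³y⁷, (xy)⁸ = y⁸, (xy)⁹ = x, (xy)¹⁰ = x²y, (xy)¹¹ = x³y², (xy)¹² = y³, (xy)¹³ = xy⁴, (xy)¹⁴ = x²y⁵, (xy)¹⁵ = x³y⁶, (xy)¹⁶ = y⁷, (xy)¹⁷ = xy⁸, (xy)¹⁸ = x², (xy)¹⁹ = x³y, (xy)²⁰ = y², (xy)²¹ = xy³, (xy)²² = x²y⁴, (xy)²³ = x³y⁵, (xy)²⁴ = y⁶, (xy)²⁵ = xy⁷, (xy)²⁶ = x²y⁸, (xy)²⁷ = x³, (xy)²⁸ = y, (xy)²⁹ = xy², (xy)³⁰ = x²y³, (xy)³¹ = x³y⁴, (xy)³² = y⁵, (xy)³³ = xy⁶, (xy)³⁴ = x²y⁷, (xy)³⁵ = x³y⁸, (xy)³⁶ = e.
The smallest positive k with (xy)ᵏ = e is 36.

Answer: 36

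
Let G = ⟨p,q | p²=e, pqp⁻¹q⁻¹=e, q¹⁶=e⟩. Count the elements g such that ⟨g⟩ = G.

⟨g⟩ = G would require ord(g) = |G| = 32, but the maximum element order in G is 16 < 32. So G is not cyclic and no single element generates it: the count is 0.

Answer: 0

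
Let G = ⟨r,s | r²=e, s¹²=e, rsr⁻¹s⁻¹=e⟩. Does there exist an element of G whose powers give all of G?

|G| = 24, but the maximum element order in G is 12 < 24. No single element generates all of G, so G is not cyclic.

Answer: No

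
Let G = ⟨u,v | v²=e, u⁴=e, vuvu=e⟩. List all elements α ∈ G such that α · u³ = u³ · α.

⟨u³⟩ ⊆ C_G(u³) since powers of u³ commute with u³; so |C_G(u³)| ≥ |⟨u³⟩| = 4.
By orbit–stabilizer, |C_G(u³)| = |G| / |conj. class of u³| = 8 / 2 = 4.
The 4 elements commuting with u³ are {e, u, u², u³}.

Answer: {e, u, u², u³}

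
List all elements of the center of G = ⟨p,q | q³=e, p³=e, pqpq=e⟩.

An element z ∈ Z(G) iff z commutes with every generator.
For example e is central: e·p = p = p·e; e·q = q = q·e.
Whereas p ∉ Z(G) since p·q = pq ≠ p²q² = q·p.
Checking each of the 12 elements this way gives Z(G) = {e}, of order 1.

Answer: {e}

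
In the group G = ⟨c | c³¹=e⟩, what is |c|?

Compute successive powers until reaching e:
  c¹ = c, c² = c², c³ = c³, c⁴ = c⁴, c⁵ = c⁵, c⁶ = c⁶, c⁷ = c⁷, c⁸ = c⁸, c⁹ = c⁹, c¹⁰ = c¹⁰, c¹¹ = c¹¹, c¹² = c¹², c¹³ = c¹³, c¹⁴ = c¹⁴, c¹⁵ = c¹⁵, c¹⁶ = c¹⁶, c¹⁷ = c¹⁷, c¹⁸ = c¹⁸, c¹⁹ = c¹⁹, c²⁰ = c²⁰, c²¹ = c²¹, c²² = c²², c²³ = c²³, c²⁴ = c²⁴, c²⁵ = c²⁵, c²⁶ = c²⁶, c²⁷ = c²⁷, c²⁸ = c²⁸, c²⁹ = c²⁹, c³⁰ = c³⁰, c³¹ = e.
The smallest positive k with cᵏ = e is 31.

Answer: 31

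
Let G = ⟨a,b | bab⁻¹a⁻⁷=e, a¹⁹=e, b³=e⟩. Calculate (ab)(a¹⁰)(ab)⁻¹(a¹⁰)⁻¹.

[(ab), (a¹⁰)] = (ab)·(a¹⁰)·(ab)⁻¹·(a¹⁰)⁻¹.
  (ab) · (a¹⁰) = a¹⁴b
  (a¹⁴b) · (a⁸b²) = a¹³
  (a¹³) · (a⁹) = a³

Answer: a³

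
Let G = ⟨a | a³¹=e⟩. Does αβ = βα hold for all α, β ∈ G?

G has a single generator, so G is cyclic and hence abelian.

Answer: Yes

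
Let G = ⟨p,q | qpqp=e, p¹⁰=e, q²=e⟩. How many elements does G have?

Enumerate words in the generators, reducing via the relations: the distinct elements are
  {e, p, q, pq, p², p³, p⁴, p⁵, p⁶, p⁷, p⁸, p⁹, p²q, p³q, p⁴q, p⁵q, p⁶q, p⁷q, p⁸q, p⁹q}.
No further products give new elements, so |G| = 20.

Answer: 20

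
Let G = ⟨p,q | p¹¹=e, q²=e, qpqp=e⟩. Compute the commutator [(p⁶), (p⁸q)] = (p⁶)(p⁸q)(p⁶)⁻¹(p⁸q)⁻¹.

[(p⁶), (p⁸q)] = (p⁶)·(p⁸q)·(p⁶)⁻¹·(p⁸q)⁻¹.
  (p⁶) · (p⁸q) = p³q
  (p³q) · (p⁵) = p⁹q
  (p⁹q) · (p⁸q) = p

Answer: p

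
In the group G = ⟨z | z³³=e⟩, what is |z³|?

Compute successive powers until reaching e:
  (z³)¹ = z³, (z³)² = z⁶, (z³)³ = z⁹, (z³)⁴ = z¹², (z³)⁵ = z¹⁵, (z³)⁶ = z¹⁸, (z³)⁷ = z²¹, (z³)⁸ = z²⁴, (z³)⁹ = z²⁷, (z³)¹⁰ = z³⁰, (z³)¹¹ = e.
The smallest positive k with (z³)ᵏ = e is 11.

Answer: 11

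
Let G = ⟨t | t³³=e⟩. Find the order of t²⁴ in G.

Compute successive powers until reaching e:
  (t²⁴)¹ = t²⁴, (t²⁴)² = t¹⁵, (t²⁴)³ = t⁶, (t²⁴)⁴ = t³⁰, (t²⁴)⁵ = t²¹, (t²⁴)⁶ = t¹², (t²⁴)⁷ = t³, (t²⁴)⁸ = t²⁷, (t²⁴)⁹ = t¹⁸, (t²⁴)¹⁰ = t⁹, (t²⁴)¹¹ = e.
The smallest positive k with (t²⁴)ᵏ = e is 11.

Answer: 11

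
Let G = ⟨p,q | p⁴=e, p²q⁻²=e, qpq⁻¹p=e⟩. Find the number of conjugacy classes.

The conjugacy classes (representative and size) are:
  [e] (size 1), [p³] (size 2), [p²] (size 1), [q⁻¹] (size 2), [pq] (size 2).
Class equation: 1 + 2 + 1 + 2 + 2 = 8 = |G|. So G has 5 conjugacy classes.

Answer: 5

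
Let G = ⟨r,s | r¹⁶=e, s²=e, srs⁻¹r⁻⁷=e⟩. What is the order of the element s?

Compute successive powers until reaching e:
  s¹ = s, s² = e.
The smallest positive k with sᵏ = e is 2.

Answer: 2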